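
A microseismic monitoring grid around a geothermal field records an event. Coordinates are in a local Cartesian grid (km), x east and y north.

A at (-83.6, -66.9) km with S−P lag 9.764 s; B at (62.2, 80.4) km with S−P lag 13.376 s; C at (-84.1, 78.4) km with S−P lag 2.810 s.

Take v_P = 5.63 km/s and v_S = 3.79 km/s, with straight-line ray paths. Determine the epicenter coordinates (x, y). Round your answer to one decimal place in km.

(-89.1, 46.2)

Distance from S−P lag: d = Δt · v_P v_S / (v_P − v_S) = Δt · (5.63·3.79)/(5.63−3.79) ≈ 11.5966·Δt.
So d_A = 113.23, d_B = 155.12, d_C = 32.59 km.
Circle about each station: (x + 83.6)² + (y + 66.9)² = 113.23²; (x − 62.2)² + (y − 80.4)² = 155.12²; (x + 84.1)² + (y − 78.4)² = 32.59².
Subtracting pairs of circle equations eliminates x²+y² and gives linear equations (the radical axes):
291.6 x + 294.6 y = -12372.75
-1.0 x + 290.6 y = 13513.72
Solving the 2×2 system: x ≈ -89.1, y ≈ 46.2 km.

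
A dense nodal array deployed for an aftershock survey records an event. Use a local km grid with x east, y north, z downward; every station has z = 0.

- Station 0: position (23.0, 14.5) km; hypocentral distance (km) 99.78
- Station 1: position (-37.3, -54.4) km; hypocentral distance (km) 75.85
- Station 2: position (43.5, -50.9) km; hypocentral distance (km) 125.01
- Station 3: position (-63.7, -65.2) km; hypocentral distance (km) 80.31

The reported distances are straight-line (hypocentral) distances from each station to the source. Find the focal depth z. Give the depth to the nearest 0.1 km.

depth ≈ 52.0 km

Each station gives a sphere (x−x_i)² + (y−y_i)² + z² = d_i² (stations at z=0).
Subtracting the Station 0 sphere from Station 1 and Station 2: z² cancels, leaving linear equations in x and y:
-120.6 x − 137.8 y = 7814.23
41.0 x − 130.8 y = -1927.64
Solving: x ≈ -60.106, y ≈ -4.103 km (keep extra digits for the depth step; rounded: -60.1, -4.1).
Then from the Station 0 sphere: z² = 99.78² − (x − 23.0)² − (y − 14.5)² with x = -60.106, y = -4.103, so z ≈ 51.994 ≈ 52.0 km.
Check against Station 3 (with the unrounded solution): distance 80.31 ≈ 80.31 km. ✓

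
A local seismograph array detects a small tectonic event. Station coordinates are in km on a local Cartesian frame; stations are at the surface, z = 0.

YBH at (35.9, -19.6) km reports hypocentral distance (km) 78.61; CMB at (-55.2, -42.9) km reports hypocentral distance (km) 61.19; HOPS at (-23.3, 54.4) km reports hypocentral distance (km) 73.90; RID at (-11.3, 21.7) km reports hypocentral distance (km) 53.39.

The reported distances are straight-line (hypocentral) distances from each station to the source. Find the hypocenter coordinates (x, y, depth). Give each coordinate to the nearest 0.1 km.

x ≈ -29.4 km, y ≈ -6.3 km, depth ≈ 41.7 km

Each station gives a sphere (x−x_i)² + (y−y_i)² + z² = d_i² (stations at z=0).
Subtracting the YBH sphere from CMB and HOPS: z² cancels, leaving linear equations in x and y:
-182.2 x − 46.6 y = 5649.80
-118.4 x + 148.0 y = 2547.60
Solving: x ≈ -29.397, y ≈ -6.304 km (keep extra digits for the depth step; rounded: -29.4, -6.3).
Then from the YBH sphere: z² = 78.61² − (x − 35.9)² − (y + 19.6)² with x = -29.397, y = -6.304, so z ≈ 41.702 ≈ 41.7 km.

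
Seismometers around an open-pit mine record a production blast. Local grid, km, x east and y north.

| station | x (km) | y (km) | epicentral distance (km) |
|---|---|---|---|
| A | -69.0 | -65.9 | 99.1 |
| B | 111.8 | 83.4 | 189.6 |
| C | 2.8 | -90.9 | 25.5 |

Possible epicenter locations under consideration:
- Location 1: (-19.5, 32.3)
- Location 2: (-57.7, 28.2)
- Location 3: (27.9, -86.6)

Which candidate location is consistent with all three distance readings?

Location 3

For each candidate, compare |candidate − station| to the reported distance:
Location 1: residuals A 10.9, B 48.7, C 99.7 → max 99.7 km
Location 2: residuals A 4.3, B 11.3, C 108.1 → max 108.1 km
Location 3: residuals A 0.0, B 0.0, C 0.0 → max 0.0 km
Only Location 3 has all residuals ≈ 0.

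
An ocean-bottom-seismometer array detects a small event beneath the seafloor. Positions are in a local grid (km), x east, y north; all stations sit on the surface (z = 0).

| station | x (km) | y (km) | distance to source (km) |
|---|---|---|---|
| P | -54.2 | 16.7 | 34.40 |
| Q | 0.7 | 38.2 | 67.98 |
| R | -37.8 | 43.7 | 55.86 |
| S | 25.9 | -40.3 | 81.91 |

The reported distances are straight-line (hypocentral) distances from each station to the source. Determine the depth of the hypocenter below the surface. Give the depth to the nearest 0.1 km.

23.7 km

Each station gives a sphere (x−x_i)² + (y−y_i)² + z² = d_i² (stations at z=0).
Subtracting the P sphere from Q and R: z² cancels, leaving linear equations in x and y:
109.8 x + 43.0 y = -5194.72
32.8 x + 54.0 y = -1814.98
Solving: x ≈ -44.806, y ≈ -6.395 km (keep extra digits for the depth step; rounded: -44.8, -6.4).
Then from the P sphere: z² = 34.40² − (x + 54.2)² − (y − 16.7)² with x = -44.806, y = -6.395, so z ≈ 23.701 ≈ 23.7 km.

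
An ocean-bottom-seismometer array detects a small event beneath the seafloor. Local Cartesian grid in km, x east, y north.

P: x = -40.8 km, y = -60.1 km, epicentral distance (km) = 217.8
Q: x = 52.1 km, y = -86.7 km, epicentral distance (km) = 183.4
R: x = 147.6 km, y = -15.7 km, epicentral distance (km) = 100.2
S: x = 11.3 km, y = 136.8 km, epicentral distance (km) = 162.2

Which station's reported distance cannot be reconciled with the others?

S

Solve using three stations at a time. Using P, Q, R (subtract circle equations pairwise → linear system) gives (x, y) ≈ (124.4, 81.9).
Distances from that point to each station vs reported:
  P: calculated 217.9 vs reported 217.8 → residual 0.1 km
  Q: calculated 183.5 vs reported 183.4 → residual 0.1 km
  R: calculated 100.4 vs reported 100.2 → residual 0.2 km
  S: calculated 125.7 vs reported 162.2 → residual 36.5 km
P, Q, R are mutually consistent (residuals ≈ 0); S is off by 36.5 km.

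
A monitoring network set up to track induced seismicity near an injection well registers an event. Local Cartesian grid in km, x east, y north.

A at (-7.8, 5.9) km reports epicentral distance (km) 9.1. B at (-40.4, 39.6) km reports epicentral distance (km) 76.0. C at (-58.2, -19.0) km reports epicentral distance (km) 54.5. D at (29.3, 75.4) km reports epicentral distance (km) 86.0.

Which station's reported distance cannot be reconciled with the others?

Solve using three stations at a time. Using A, C, D (subtract circle equations pairwise → linear system) gives (x, y) ≈ (-6.1, -3.0).
Distances from that point to each station vs reported:
  A: calculated 9.0 vs reported 9.1 → residual 0.1 km
  B: calculated 54.6 vs reported 76.0 → residual 21.4 km
  C: calculated 54.5 vs reported 54.5 → residual 0.0 km
  D: calculated 86.0 vs reported 86.0 → residual 0.0 km
A, C, D are mutually consistent (residuals ≈ 0); B is off by 21.4 km.

B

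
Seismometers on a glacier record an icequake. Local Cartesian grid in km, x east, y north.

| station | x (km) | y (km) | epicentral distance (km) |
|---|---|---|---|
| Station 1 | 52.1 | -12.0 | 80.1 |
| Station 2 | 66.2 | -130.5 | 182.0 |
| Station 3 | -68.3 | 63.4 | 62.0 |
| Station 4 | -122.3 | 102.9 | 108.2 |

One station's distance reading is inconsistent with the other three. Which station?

Station 4

Solve using three stations at a time. Using Station 1, Station 2, Station 3 (subtract circle equations pairwise → linear system) gives (x, y) ≈ (-14.4, 32.7).
Distances from that point to each station vs reported:
  Station 1: calculated 80.1 vs reported 80.1 → residual 0.0 km
  Station 2: calculated 182.0 vs reported 182.0 → residual 0.0 km
  Station 3: calculated 62.0 vs reported 62.0 → residual 0.0 km
  Station 4: calculated 128.7 vs reported 108.2 → residual 20.5 km
Station 1, Station 2, Station 3 are mutually consistent (residuals ≈ 0); Station 4 is off by 20.5 km.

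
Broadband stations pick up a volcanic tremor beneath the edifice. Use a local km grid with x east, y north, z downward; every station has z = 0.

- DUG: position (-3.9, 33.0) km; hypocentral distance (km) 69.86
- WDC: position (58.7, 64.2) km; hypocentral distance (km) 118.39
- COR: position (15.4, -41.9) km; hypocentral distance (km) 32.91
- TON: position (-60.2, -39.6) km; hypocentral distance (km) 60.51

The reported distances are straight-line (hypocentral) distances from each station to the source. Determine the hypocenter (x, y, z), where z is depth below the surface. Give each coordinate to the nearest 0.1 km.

Each station gives a sphere (x−x_i)² + (y−y_i)² + z² = d_i² (stations at z=0).
Subtracting the DUG sphere from WDC and COR: z² cancels, leaving linear equations in x and y:
125.2 x + 62.4 y = -2672.65
38.6 x − 149.8 y = 4685.91
Solving: x ≈ -5.101, y ≈ -32.596 km (keep extra digits for the depth step; rounded: -5.1, -32.6).
Then from the DUG sphere: z² = 69.86² − (x + 3.9)² − (y − 33.0)² with x = -5.101, y = -32.596, so z ≈ 24.003 ≈ 24.0 km.

(-5.1, -32.6, 24.0)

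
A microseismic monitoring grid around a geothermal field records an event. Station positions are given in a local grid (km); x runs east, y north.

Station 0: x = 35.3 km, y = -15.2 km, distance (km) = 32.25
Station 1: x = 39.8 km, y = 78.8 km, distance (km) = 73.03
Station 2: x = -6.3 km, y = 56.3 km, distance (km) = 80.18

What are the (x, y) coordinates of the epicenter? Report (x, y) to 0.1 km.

Circle about each station: (x − 35.3)² + (y + 15.2)² = 32.25²; (x − 39.8)² + (y − 78.8)² = 73.03²; (x + 6.3)² + (y − 56.3)² = 80.18².
Subtracting the Station 0 equation from the Station 1 and Station 2 equations removes the quadratic terms:
9.0 x + 188.0 y = 2023.03
-83.2 x + 143.0 y = -3656.52
Solving the 2×2 system: x ≈ 57.7, y ≈ 8.0 km.

x ≈ 57.7 km, y ≈ 8.0 km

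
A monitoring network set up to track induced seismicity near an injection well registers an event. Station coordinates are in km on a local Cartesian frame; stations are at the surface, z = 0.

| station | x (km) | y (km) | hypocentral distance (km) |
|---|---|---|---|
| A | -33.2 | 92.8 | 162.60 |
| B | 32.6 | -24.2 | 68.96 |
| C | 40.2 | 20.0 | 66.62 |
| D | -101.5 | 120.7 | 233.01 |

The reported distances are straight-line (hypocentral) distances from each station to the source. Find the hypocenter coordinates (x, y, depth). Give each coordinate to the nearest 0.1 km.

(89.8, -7.7, 34.8)

Each station gives a sphere (x−x_i)² + (y−y_i)² + z² = d_i² (stations at z=0).
Subtracting the A sphere from B and C: z² cancels, leaving linear equations in x and y:
131.6 x − 234.0 y = 13617.60
146.8 x − 145.6 y = 14302.50
Solving: x ≈ 89.799, y ≈ -7.693 km (keep extra digits for the depth step; rounded: 89.8, -7.7).
Then from the A sphere: z² = 162.60² − (x + 33.2)² − (y − 92.8)² with x = 89.799, y = -7.693, so z ≈ 34.802 ≈ 34.8 km.
Check against D (with the unrounded solution): distance 233.00 ≈ 233.01 km. ✓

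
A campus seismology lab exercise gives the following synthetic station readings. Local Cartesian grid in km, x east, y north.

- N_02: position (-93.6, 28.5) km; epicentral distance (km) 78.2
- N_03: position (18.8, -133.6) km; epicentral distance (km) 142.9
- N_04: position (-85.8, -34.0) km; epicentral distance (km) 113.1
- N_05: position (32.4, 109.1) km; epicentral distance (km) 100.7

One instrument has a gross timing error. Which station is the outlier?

Solve using three stations at a time. Using N_03, N_04, N_05 (subtract circle equations pairwise → linear system) gives (x, y) ≈ (18.7, 9.3).
Distances from that point to each station vs reported:
  N_02: calculated 113.9 vs reported 78.2 → residual 35.7 km
  N_03: calculated 142.9 vs reported 142.9 → residual 0.0 km
  N_04: calculated 113.1 vs reported 113.1 → residual 0.0 km
  N_05: calculated 100.7 vs reported 100.7 → residual 0.0 km
N_03, N_04, N_05 are mutually consistent (residuals ≈ 0); N_02 is off by 35.7 km.

N_02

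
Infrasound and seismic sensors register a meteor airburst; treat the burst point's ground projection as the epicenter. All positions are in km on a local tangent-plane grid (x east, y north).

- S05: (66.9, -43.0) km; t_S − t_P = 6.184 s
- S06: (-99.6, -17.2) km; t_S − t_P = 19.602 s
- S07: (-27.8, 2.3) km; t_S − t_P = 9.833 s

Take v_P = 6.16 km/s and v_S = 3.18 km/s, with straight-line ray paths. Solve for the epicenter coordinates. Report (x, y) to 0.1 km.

Distance from S−P lag: d = Δt · v_P v_S / (v_P − v_S) = Δt · (6.16·3.18)/(6.16−3.18) ≈ 6.5734·Δt.
So d_S05 = 40.65, d_S06 = 128.85, d_S07 = 64.64 km.
Circle about each station: (x − 66.9)² + (y + 43.0)² = 40.65²; (x + 99.6)² + (y + 17.2)² = 128.85²; (x + 27.8)² + (y − 2.3)² = 64.64².
Subtracting the S05 equation from the S06 and S07 equations removes the quadratic terms:
-333.0 x + 51.6 y = -11058.51
-189.4 x + 90.6 y = -8072.39
Solving the 2×2 system: x ≈ 28.7, y ≈ -29.1 km.

(28.7, -29.1)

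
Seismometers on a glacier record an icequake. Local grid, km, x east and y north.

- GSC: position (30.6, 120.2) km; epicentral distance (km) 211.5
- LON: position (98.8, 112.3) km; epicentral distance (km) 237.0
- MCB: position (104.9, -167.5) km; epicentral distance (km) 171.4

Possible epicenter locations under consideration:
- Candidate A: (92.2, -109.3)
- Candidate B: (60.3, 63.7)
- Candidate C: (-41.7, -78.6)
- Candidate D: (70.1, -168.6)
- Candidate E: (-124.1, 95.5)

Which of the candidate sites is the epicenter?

Candidate C

For each candidate, compare |candidate − station| to the reported distance:
Candidate A: residuals GSC 26.1, LON 15.3, MCB 111.8 → max 111.8 km
Candidate B: residuals GSC 147.7, LON 175.0, MCB 64.1 → max 175.0 km
Candidate C: residuals GSC 0.0, LON 0.0, MCB 0.0 → max 0.0 km
Candidate D: residuals GSC 80.0, LON 45.4, MCB 136.6 → max 136.6 km
Candidate E: residuals GSC 54.8, LON 13.5, MCB 177.3 → max 177.3 km
Only Candidate C has all residuals ≈ 0.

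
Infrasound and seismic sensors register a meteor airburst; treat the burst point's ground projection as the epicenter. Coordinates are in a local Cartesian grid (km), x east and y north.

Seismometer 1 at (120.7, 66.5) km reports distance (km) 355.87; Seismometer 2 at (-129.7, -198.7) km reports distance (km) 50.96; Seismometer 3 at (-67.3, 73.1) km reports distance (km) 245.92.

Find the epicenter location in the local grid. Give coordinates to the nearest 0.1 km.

x ≈ -157.2 km, y ≈ -155.8 km

Circle about each station: (x − 120.7)² + (y − 66.5)² = 355.87²; (x + 129.7)² + (y + 198.7)² = 50.96²; (x + 67.3)² + (y − 73.1)² = 245.92².
Subtracting pairs of circle equations eliminates x²+y² and gives linear equations (the radical axes):
-500.8 x − 530.4 y = 161359.58
-376.0 x + 13.2 y = 57048.97
Solving the 2×2 system: x ≈ -157.2, y ≈ -155.8 km.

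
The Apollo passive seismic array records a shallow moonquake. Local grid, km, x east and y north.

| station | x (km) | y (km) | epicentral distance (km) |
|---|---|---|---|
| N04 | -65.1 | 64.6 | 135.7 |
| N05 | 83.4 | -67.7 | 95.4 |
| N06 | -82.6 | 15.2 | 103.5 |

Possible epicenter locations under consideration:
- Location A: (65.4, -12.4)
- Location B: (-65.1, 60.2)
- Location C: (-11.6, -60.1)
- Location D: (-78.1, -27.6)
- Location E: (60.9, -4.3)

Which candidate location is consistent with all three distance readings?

Location C

For each candidate, compare |candidate − station| to the reported distance:
Location A: residuals N04 15.8, N05 37.2, N06 47.1 → max 47.1 km
Location B: residuals N04 131.3, N05 100.6, N06 55.2 → max 131.3 km
Location C: residuals N04 0.0, N05 0.1, N06 0.0 → max 0.1 km
Location D: residuals N04 42.6, N05 71.0, N06 60.5 → max 71.0 km
Location E: residuals N04 7.9, N05 28.1, N06 41.3 → max 41.3 km
Only Location C has all residuals ≈ 0.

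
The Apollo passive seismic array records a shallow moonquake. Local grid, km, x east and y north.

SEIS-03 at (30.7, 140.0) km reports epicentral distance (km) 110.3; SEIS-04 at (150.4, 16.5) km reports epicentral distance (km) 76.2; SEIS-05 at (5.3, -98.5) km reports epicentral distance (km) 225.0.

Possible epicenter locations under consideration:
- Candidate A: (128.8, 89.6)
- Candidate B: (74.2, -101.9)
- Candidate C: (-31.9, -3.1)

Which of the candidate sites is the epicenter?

For each candidate, compare |candidate − station| to the reported distance:
Candidate A: residuals SEIS-03 0.0, SEIS-04 0.0, SEIS-05 0.0 → max 0.0 km
Candidate B: residuals SEIS-03 135.5, SEIS-04 64.6, SEIS-05 156.0 → max 156.0 km
Candidate C: residuals SEIS-03 45.9, SEIS-04 107.2, SEIS-05 122.6 → max 122.6 km
Only Candidate A has all residuals ≈ 0.

Candidate A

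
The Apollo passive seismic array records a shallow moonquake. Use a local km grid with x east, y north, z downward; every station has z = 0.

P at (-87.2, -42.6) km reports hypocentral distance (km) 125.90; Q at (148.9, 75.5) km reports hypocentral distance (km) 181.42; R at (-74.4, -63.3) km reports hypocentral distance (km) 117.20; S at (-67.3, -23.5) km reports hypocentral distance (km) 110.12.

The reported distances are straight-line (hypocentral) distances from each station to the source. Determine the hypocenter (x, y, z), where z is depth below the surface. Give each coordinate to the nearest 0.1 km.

Each station gives a sphere (x−x_i)² + (y−y_i)² + z² = d_i² (stations at z=0).
Subtracting the P sphere from Q and R: z² cancels, leaving linear equations in x and y:
472.2 x + 236.2 y = 1390.45
25.6 x − 41.4 y = 2238.62
Solving: x ≈ 22.907, y ≈ -39.908 km (keep extra digits for the depth step; rounded: 22.9, -39.9).
Then from the P sphere: z² = 125.90² − (x + 87.2)² − (y + 42.6)² with x = 22.907, y = -39.908, so z ≈ 60.992 ≈ 61.0 km.
Check against S (with the unrounded solution): distance 110.12 ≈ 110.12 km. ✓

(22.9, -39.9, 61.0)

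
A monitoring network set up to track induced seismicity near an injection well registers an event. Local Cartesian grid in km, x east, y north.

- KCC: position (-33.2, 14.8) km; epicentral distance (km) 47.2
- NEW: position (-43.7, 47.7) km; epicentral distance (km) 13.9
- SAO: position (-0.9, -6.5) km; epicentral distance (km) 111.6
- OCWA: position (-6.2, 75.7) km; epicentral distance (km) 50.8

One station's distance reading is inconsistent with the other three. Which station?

Solve using three stations at a time. Using KCC, NEW, OCWA (subtract circle equations pairwise → linear system) gives (x, y) ≈ (-53.5, 57.4).
Distances from that point to each station vs reported:
  KCC: calculated 47.2 vs reported 47.2 → residual 0.0 km
  NEW: calculated 13.8 vs reported 13.9 → residual 0.1 km
  SAO: calculated 82.8 vs reported 111.6 → residual 28.8 km
  OCWA: calculated 50.8 vs reported 50.8 → residual 0.0 km
KCC, NEW, OCWA are mutually consistent (residuals ≈ 0); SAO is off by 28.8 km.

SAO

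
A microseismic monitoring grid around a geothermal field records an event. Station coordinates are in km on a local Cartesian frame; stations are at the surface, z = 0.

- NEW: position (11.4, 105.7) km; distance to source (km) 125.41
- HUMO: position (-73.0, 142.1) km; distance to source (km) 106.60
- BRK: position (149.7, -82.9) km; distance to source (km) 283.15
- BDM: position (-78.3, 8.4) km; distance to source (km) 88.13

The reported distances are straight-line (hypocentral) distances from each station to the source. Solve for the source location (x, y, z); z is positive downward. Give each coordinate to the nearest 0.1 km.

x ≈ -83.3 km, y ≈ 62.1 km, depth ≈ 69.7 km

Each station gives a sphere (x−x_i)² + (y−y_i)² + z² = d_i² (stations at z=0).
Subtracting the NEW sphere from HUMO and BRK: z² cancels, leaving linear equations in x and y:
-168.8 x + 72.8 y = 18583.07
276.6 x − 377.2 y = -46466.20
Solving: x ≈ -83.308, y ≈ 62.098 km (keep extra digits for the depth step; rounded: -83.3, 62.1).
Then from the NEW sphere: z² = 125.41² − (x − 11.4)² − (y − 105.7)² with x = -83.308, y = 62.098, so z ≈ 69.692 ≈ 69.7 km.
Check against BDM (with the unrounded solution): distance 88.12 ≈ 88.13 km. ✓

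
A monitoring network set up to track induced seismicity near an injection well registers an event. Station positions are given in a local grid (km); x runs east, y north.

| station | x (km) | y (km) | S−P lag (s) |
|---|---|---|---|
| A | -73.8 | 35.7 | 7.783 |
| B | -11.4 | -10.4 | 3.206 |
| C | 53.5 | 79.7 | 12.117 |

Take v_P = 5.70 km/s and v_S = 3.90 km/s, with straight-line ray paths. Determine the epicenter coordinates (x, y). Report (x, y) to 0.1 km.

Distance from S−P lag: d = Δt · v_P v_S / (v_P − v_S) = Δt · (5.70·3.90)/(5.70−3.90) ≈ 12.3500·Δt.
So d_A = 96.12, d_B = 39.59, d_C = 149.64 km.
Circle about each station: (x + 73.8)² + (y − 35.7)² = 96.12²; (x + 11.4)² + (y + 10.4)² = 39.59²; (x − 53.5)² + (y − 79.7)² = 149.64².
Subtracting pairs of circle equations eliminates x²+y² and gives linear equations (the radical axes):
124.8 x − 92.2 y = 1188.88
254.6 x + 88.0 y = -10659.67
Solving the 2×2 system: x ≈ -25.5, y ≈ -47.4 km.

(-25.5, -47.4)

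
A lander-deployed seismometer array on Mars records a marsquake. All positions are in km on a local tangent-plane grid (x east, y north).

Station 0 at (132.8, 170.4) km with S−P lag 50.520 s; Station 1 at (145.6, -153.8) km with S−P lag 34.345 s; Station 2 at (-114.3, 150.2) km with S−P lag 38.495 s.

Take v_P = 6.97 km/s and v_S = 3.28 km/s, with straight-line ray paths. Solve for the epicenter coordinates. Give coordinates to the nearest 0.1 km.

x ≈ -54.2 km, y ≈ -80.6 km

Distance from S−P lag: d = Δt · v_P v_S / (v_P − v_S) = Δt · (6.97·3.28)/(6.97−3.28) ≈ 6.1956·Δt.
So d_Station 0 = 313.00, d_Station 1 = 212.79, d_Station 2 = 238.50 km.
Circle about each station: (x − 132.8)² + (y − 170.4)² = 313.00²; (x − 145.6)² + (y + 153.8)² = 212.79²; (x + 114.3)² + (y − 150.2)² = 238.50².
Subtracting the Station 0 equation from the Station 1 and Station 2 equations removes the quadratic terms:
25.6 x − 648.4 y = 50871.22
-494.2 x − 40.4 y = 30039.28
Solving the 2×2 system: x ≈ -54.2, y ≈ -80.6 km.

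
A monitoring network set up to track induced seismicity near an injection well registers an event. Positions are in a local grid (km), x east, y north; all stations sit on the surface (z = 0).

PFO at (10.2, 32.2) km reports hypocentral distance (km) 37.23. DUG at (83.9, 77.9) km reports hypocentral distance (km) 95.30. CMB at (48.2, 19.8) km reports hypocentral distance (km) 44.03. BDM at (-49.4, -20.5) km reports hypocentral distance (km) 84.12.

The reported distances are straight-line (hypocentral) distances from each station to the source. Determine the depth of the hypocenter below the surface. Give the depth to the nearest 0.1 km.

Each station gives a sphere (x−x_i)² + (y−y_i)² + z² = d_i² (stations at z=0).
Subtracting the PFO sphere from DUG and CMB: z² cancels, leaving linear equations in x and y:
147.4 x + 91.4 y = 4270.72
76.0 x − 24.8 y = 1021.83
Solving: x ≈ 18.799, y ≈ 16.408 km (keep extra digits for the depth step; rounded: 18.8, 16.4).
Then from the PFO sphere: z² = 37.23² − (x − 10.2)² − (y − 32.2)² with x = 18.799, y = 16.408, so z ≈ 32.600 ≈ 32.6 km.

depth ≈ 32.6 km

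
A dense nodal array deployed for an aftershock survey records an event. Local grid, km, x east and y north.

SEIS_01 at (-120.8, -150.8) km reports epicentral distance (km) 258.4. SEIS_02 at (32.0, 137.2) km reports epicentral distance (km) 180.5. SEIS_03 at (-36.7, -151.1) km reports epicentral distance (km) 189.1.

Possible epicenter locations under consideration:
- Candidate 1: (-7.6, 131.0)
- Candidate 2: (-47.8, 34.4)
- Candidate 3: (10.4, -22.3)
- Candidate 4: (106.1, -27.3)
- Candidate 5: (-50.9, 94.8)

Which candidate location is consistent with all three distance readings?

For each candidate, compare |candidate − station| to the reported distance:
Candidate 1: residuals SEIS_01 45.3, SEIS_02 140.4, SEIS_03 94.5 → max 140.4 km
Candidate 2: residuals SEIS_01 59.3, SEIS_02 50.4, SEIS_03 3.3 → max 59.3 km
Candidate 3: residuals SEIS_01 74.8, SEIS_02 19.5, SEIS_03 52.0 → max 74.8 km
Candidate 4: residuals SEIS_01 0.1, SEIS_02 0.1, SEIS_03 0.1 → max 0.1 km
Candidate 5: residuals SEIS_01 3.0, SEIS_02 87.4, SEIS_03 57.2 → max 87.4 km
Only Candidate 4 has all residuals ≈ 0.

Candidate 4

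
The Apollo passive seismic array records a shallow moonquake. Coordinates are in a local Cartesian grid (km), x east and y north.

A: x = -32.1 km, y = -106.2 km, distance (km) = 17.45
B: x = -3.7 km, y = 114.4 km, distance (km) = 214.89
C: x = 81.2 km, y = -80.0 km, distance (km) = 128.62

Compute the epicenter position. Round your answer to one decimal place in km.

(-46.4, -96.2)

Circle about each station: (x + 32.1)² + (y + 106.2)² = 17.45²; (x + 3.7)² + (y − 114.4)² = 214.89²; (x − 81.2)² + (y + 80.0)² = 128.62².
Subtracting the A equation from the B and C equations removes the quadratic terms:
56.8 x + 441.2 y = -45081.01
226.6 x + 52.4 y = -15554.01
Solving the 2×2 system: x ≈ -46.4, y ≈ -96.2 km.
Check against A (with the unrounded x, y): √((x + 32.1)²+(y + 106.2)²) = 17.44 ≈ 17.45 km. ✓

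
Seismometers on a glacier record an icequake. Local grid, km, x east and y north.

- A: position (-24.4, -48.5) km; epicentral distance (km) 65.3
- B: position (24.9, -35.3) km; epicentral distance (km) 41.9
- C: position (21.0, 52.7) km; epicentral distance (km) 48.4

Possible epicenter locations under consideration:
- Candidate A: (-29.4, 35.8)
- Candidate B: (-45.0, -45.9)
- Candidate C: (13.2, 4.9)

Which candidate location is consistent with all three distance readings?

For each candidate, compare |candidate − station| to the reported distance:
Candidate A: residuals A 19.1, B 47.6, C 4.8 → max 47.6 km
Candidate B: residuals A 44.5, B 28.8, C 70.3 → max 70.3 km
Candidate C: residuals A 0.0, B 0.0, C 0.0 → max 0.0 km
Only Candidate C has all residuals ≈ 0.

Candidate C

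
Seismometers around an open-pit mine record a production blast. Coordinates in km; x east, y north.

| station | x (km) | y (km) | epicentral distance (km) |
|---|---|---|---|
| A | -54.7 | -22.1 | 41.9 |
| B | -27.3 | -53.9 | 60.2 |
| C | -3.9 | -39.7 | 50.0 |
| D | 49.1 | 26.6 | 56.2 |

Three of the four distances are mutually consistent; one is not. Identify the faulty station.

D

Solve using three stations at a time. Using A, B, C (subtract circle equations pairwise → linear system) gives (x, y) ≈ (-23.8, 6.2).
Distances from that point to each station vs reported:
  A: calculated 41.9 vs reported 41.9 → residual 0.0 km
  B: calculated 60.2 vs reported 60.2 → residual 0.0 km
  C: calculated 50.0 vs reported 50.0 → residual 0.0 km
  D: calculated 75.7 vs reported 56.2 → residual 19.5 km
A, B, C are mutually consistent (residuals ≈ 0); D is off by 19.5 km.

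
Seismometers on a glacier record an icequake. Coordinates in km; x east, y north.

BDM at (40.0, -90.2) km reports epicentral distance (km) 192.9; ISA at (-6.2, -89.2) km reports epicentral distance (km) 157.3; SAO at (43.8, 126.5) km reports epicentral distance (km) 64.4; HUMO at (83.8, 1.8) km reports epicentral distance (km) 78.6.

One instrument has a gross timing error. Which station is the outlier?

BDM

Solve using three stations at a time. Using ISA, SAO, HUMO (subtract circle equations pairwise → linear system) gives (x, y) ≈ (34.2, 62.8).
Distances from that point to each station vs reported:
  BDM: calculated 153.1 vs reported 192.9 → residual 39.8 km
  ISA: calculated 157.3 vs reported 157.3 → residual 0.0 km
  SAO: calculated 64.4 vs reported 64.4 → residual 0.0 km
  HUMO: calculated 78.6 vs reported 78.6 → residual 0.0 km
ISA, SAO, HUMO are mutually consistent (residuals ≈ 0); BDM is off by 39.8 km.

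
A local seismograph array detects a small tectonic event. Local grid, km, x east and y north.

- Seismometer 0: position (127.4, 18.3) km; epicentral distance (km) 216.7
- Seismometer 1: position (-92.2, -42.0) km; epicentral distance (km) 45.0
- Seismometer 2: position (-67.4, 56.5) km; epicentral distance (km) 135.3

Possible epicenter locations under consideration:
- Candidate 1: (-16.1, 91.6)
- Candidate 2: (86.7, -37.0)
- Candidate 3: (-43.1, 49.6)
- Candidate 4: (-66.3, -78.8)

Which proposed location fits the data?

For each candidate, compare |candidate − station| to the reported distance:
Candidate 1: residuals Seismometer 0 55.6, Seismometer 1 108.8, Seismometer 2 73.1 → max 108.8 km
Candidate 2: residuals Seismometer 0 148.0, Seismometer 1 134.0, Seismometer 2 44.9 → max 148.0 km
Candidate 3: residuals Seismometer 0 43.4, Seismometer 1 58.9, Seismometer 2 110.0 → max 110.0 km
Candidate 4: residuals Seismometer 0 0.0, Seismometer 1 0.0, Seismometer 2 0.0 → max 0.0 km
Only Candidate 4 has all residuals ≈ 0.

Candidate 4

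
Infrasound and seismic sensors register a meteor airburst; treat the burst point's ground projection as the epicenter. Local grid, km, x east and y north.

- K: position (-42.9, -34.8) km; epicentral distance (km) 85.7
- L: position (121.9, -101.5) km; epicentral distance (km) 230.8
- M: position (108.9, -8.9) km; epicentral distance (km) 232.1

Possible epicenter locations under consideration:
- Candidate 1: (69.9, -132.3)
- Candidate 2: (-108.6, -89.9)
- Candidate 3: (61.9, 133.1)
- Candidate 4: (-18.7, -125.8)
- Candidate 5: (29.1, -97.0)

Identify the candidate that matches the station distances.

For each candidate, compare |candidate − station| to the reported distance:
Candidate 1: residuals K 63.4, L 170.4, M 102.7 → max 170.4 km
Candidate 2: residuals K 0.0, L 0.0, M 0.0 → max 0.0 km
Candidate 3: residuals K 112.2, L 11.4, M 82.5 → max 112.2 km
Candidate 4: residuals K 8.5, L 88.1, M 59.0 → max 88.1 km
Candidate 5: residuals K 9.4, L 137.9, M 113.2 → max 137.9 km
Only Candidate 2 has all residuals ≈ 0.

Candidate 2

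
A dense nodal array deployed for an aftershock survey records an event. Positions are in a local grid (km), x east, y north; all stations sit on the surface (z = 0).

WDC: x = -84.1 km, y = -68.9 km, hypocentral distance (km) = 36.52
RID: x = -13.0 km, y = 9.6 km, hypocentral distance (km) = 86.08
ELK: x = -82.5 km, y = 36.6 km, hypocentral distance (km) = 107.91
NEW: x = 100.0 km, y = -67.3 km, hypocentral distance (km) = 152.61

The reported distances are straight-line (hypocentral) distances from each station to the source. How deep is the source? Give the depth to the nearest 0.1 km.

depth ≈ 16.5 km

Each station gives a sphere (x−x_i)² + (y−y_i)² + z² = d_i² (stations at z=0).
Subtracting the WDC sphere from RID and ELK: z² cancels, leaving linear equations in x and y:
142.2 x + 157.0 y = -17634.92
3.2 x + 211.0 y = -13985.07
Solving: x ≈ -51.702, y ≈ -65.496 km (keep extra digits for the depth step; rounded: -51.7, -65.5).
Then from the WDC sphere: z² = 36.52² − (x + 84.1)² − (y + 68.9)² with x = -51.702, y = -65.496, so z ≈ 16.507 ≈ 16.5 km.
Check against NEW (with the unrounded solution): distance 152.61 ≈ 152.61 km. ✓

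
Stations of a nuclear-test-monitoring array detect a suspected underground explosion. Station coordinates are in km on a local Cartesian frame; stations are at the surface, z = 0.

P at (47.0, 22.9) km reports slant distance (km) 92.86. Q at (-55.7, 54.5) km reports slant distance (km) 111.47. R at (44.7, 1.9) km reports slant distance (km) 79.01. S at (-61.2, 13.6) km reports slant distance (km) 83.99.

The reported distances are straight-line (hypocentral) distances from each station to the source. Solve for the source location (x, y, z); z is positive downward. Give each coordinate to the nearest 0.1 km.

(-9.5, -38.2, 41.2)

Each station gives a sphere (x−x_i)² + (y−y_i)² + z² = d_i² (stations at z=0).
Subtracting the P sphere from Q and R: z² cancels, leaving linear equations in x and y:
-205.4 x + 63.2 y = -463.25
-4.6 x − 42.0 y = 1648.69
Solving: x ≈ -9.503, y ≈ -38.214 km (keep extra digits for the depth step; rounded: -9.5, -38.2).
Then from the P sphere: z² = 92.86² − (x − 47.0)² − (y − 22.9)² with x = -9.503, y = -38.214, so z ≈ 41.176 ≈ 41.2 km.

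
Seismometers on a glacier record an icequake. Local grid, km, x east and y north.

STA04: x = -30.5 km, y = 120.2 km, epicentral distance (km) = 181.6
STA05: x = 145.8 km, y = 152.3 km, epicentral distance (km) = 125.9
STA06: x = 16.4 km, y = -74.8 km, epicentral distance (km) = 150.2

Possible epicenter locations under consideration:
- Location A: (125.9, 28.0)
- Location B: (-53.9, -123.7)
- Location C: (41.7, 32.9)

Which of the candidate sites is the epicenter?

Location A

For each candidate, compare |candidate − station| to the reported distance:
Location A: residuals STA04 0.0, STA05 0.0, STA06 0.0 → max 0.0 km
Location B: residuals STA04 63.4, STA05 214.8, STA06 64.6 → max 214.8 km
Location C: residuals STA04 68.3, STA05 32.5, STA06 39.6 → max 68.3 km
Only Location A has all residuals ≈ 0.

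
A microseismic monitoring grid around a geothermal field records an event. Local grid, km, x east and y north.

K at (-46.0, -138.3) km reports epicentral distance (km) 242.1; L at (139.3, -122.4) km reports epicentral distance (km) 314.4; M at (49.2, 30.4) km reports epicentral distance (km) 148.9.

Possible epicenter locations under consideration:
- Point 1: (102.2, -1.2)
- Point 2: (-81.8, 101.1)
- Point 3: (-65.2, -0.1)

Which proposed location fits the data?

Point 2

For each candidate, compare |candidate − station| to the reported distance:
Point 1: residuals K 40.2, L 187.6, M 87.2 → max 187.6 km
Point 2: residuals K 0.0, L 0.0, M 0.0 → max 0.0 km
Point 3: residuals K 102.6, L 76.1, M 30.5 → max 102.6 km
Only Point 2 has all residuals ≈ 0.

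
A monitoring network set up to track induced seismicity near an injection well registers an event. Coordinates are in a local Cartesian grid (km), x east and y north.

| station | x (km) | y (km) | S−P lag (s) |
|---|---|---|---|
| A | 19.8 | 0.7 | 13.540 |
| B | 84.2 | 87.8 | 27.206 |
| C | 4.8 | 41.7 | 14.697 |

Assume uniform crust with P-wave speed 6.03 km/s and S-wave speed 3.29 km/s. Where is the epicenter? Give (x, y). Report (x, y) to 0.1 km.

Distance from S−P lag: d = Δt · v_P v_S / (v_P − v_S) = Δt · (6.03·3.29)/(6.03−3.29) ≈ 7.2404·Δt.
So d_A = 98.04, d_B = 196.98, d_C = 106.41 km.
Circle about each station: (x − 19.8)² + (y − 0.7)² = 98.04²; (x − 84.2)² + (y − 87.8)² = 196.98²; (x − 4.8)² + (y − 41.7)² = 106.41².
Subtracting pairs of circle equations eliminates x²+y² and gives linear equations (the radical axes):
128.8 x + 174.2 y = -14783.33
-30.0 x + 82.0 y = -341.85
Solving the 2×2 system: x ≈ -73.0, y ≈ -30.9 km.

-73.0 km east, -30.9 km north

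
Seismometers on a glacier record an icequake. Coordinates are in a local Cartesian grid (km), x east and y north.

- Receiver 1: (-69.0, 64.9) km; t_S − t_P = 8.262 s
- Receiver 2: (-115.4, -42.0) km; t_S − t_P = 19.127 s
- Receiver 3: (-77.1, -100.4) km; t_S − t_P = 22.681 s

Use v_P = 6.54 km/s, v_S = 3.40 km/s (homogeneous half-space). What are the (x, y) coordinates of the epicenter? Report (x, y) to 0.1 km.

-13.3 km east, 47.0 km north

Distance from S−P lag: d = Δt · v_P v_S / (v_P − v_S) = Δt · (6.54·3.40)/(6.54−3.40) ≈ 7.0815·Δt.
So d_Receiver 1 = 58.51, d_Receiver 2 = 135.45, d_Receiver 3 = 160.62 km.
Circle about each station: (x + 69.0)² + (y − 64.9)² = 58.51²; (x + 115.4)² + (y + 42.0)² = 135.45²; (x + 77.1)² + (y + 100.4)² = 160.62².
Subtracting the Receiver 1 equation from the Receiver 2 and Receiver 3 equations removes the quadratic terms:
-92.8 x − 213.8 y = -8815.13
-16.2 x − 330.6 y = -15323.80
Solving the 2×2 system: x ≈ -13.3, y ≈ 47.0 km.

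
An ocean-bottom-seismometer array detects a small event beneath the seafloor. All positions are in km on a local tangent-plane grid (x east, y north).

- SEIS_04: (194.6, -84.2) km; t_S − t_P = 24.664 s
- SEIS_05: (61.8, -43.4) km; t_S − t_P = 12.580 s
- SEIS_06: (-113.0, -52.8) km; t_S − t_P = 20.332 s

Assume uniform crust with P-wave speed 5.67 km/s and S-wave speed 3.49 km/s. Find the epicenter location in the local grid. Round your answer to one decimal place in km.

x ≈ 28.4 km, y ≈ 65.8 km

Distance from S−P lag: d = Δt · v_P v_S / (v_P − v_S) = Δt · (5.67·3.49)/(5.67−3.49) ≈ 9.0772·Δt.
So d_SEIS_04 = 223.88, d_SEIS_05 = 114.19, d_SEIS_06 = 184.56 km.
Circle about each station: (x − 194.6)² + (y + 84.2)² = 223.88²; (x − 61.8)² + (y + 43.4)² = 114.19²; (x + 113.0)² + (y + 52.8)² = 184.56².
Subtracting the SEIS_04 equation from the SEIS_05 and SEIS_06 equations removes the quadratic terms:
-265.6 x + 81.6 y = -2173.10
-615.2 x + 62.8 y = -13342.10
Solving the 2×2 system: x ≈ 28.4, y ≈ 65.8 km.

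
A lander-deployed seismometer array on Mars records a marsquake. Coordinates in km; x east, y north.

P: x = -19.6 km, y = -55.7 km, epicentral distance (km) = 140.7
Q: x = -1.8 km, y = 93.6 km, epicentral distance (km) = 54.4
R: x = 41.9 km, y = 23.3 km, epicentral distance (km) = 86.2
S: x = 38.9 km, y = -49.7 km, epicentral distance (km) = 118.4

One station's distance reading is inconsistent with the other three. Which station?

R

Solve using three stations at a time. Using P, Q, S (subtract circle equations pairwise → linear system) gives (x, y) ≈ (46.6, 68.5).
Distances from that point to each station vs reported:
  P: calculated 140.7 vs reported 140.7 → residual 0.0 km
  Q: calculated 54.5 vs reported 54.4 → residual 0.1 km
  R: calculated 45.4 vs reported 86.2 → residual 40.8 km
  S: calculated 118.5 vs reported 118.4 → residual 0.1 km
P, Q, S are mutually consistent (residuals ≈ 0); R is off by 40.8 km.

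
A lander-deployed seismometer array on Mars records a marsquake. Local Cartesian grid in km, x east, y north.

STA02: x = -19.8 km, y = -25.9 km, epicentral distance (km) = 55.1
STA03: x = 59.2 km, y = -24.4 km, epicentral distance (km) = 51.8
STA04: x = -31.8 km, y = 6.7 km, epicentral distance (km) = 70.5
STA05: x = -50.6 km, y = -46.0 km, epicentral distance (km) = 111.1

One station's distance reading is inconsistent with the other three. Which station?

STA02

Solve using three stations at a time. Using STA03, STA04, STA05 (subtract circle equations pairwise → linear system) gives (x, y) ≈ (37.0, 22.4).
Distances from that point to each station vs reported:
  STA02: calculated 74.5 vs reported 55.1 → residual 19.4 km
  STA03: calculated 51.8 vs reported 51.8 → residual 0.0 km
  STA04: calculated 70.5 vs reported 70.5 → residual 0.0 km
  STA05: calculated 111.1 vs reported 111.1 → residual 0.0 km
STA03, STA04, STA05 are mutually consistent (residuals ≈ 0); STA02 is off by 19.4 km.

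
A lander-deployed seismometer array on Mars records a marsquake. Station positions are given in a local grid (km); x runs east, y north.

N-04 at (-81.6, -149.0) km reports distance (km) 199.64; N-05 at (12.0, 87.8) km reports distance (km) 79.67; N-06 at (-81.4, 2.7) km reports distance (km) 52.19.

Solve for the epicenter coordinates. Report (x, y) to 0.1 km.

Circle about each station: (x + 81.6)² + (y + 149.0)² = 199.64²; (x − 12.0)² + (y − 87.8)² = 79.67²; (x + 81.4)² + (y − 2.7)² = 52.19².
Subtracting the N-04 equation from the N-05 and N-06 equations removes the quadratic terms:
187.2 x + 473.6 y = 12502.10
0.4 x + 303.4 y = 14906.02
Solving the 2×2 system: x ≈ -57.7, y ≈ 49.2 km.

x ≈ -57.7 km, y ≈ 49.2 km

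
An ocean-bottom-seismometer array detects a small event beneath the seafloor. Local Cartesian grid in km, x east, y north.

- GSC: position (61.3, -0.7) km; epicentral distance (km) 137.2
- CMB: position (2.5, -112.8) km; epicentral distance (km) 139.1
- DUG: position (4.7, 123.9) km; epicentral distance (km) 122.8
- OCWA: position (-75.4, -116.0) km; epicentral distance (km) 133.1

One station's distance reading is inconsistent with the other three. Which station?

Solve using three stations at a time. Using CMB, DUG, OCWA (subtract circle equations pairwise → linear system) gives (x, y) ≈ (-52.3, 15.1).
Distances from that point to each station vs reported:
  GSC: calculated 114.6 vs reported 137.2 → residual 22.6 km
  CMB: calculated 139.1 vs reported 139.1 → residual 0.0 km
  DUG: calculated 122.8 vs reported 122.8 → residual 0.0 km
  OCWA: calculated 133.1 vs reported 133.1 → residual 0.0 km
CMB, DUG, OCWA are mutually consistent (residuals ≈ 0); GSC is off by 22.6 km.

GSC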